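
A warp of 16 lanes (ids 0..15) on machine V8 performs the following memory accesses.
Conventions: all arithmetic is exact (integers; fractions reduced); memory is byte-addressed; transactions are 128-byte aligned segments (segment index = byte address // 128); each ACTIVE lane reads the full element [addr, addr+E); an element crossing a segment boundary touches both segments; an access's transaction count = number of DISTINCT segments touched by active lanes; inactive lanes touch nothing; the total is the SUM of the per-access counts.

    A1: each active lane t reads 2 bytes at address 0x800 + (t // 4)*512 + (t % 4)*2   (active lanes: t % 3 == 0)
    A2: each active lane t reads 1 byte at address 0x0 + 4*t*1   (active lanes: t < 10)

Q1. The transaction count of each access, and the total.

A1: 4 transactions
A2: 1 transaction

Answer: 4,1; total 5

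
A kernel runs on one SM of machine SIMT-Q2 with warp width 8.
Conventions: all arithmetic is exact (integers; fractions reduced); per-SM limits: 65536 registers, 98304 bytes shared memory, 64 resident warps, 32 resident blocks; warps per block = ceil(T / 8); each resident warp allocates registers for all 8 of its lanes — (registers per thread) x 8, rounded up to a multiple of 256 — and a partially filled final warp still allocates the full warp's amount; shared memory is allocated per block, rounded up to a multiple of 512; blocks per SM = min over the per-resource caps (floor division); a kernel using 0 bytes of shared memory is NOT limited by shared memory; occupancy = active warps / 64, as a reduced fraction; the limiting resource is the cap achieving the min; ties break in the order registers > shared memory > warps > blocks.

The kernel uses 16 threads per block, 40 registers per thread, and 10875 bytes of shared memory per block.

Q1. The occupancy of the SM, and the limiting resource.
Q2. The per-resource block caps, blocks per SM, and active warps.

Answer: occupancy 1/4, limited by shared memory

registers: 64 blocks
shared memory: 8 blocks
warps: 32 blocks
blocks: 32 blocks

Answer: 8 blocks, 16 active warps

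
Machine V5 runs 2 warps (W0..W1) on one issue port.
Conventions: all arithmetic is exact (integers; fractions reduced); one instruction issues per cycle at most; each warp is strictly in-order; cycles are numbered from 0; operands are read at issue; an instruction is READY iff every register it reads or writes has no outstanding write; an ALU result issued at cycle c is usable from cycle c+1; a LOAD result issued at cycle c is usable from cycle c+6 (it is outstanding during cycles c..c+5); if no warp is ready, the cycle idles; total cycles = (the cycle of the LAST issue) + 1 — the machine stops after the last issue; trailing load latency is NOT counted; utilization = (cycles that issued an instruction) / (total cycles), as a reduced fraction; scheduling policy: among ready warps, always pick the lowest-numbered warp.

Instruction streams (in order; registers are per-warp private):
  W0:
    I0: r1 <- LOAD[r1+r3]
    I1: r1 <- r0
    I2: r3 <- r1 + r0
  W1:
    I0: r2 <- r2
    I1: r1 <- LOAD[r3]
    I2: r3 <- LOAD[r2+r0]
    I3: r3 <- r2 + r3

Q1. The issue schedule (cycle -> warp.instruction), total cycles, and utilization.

cycle 0: W0.I0
cycle 1: W1.I0
cycle 2: W1.I1
cycle 3: W1.I2
cycle 4: idle
cycle 5: idle
cycle 6: W0.I1
cycle 7: W0.I2
cycle 8: idle
cycle 9: W1.I3

Answer: 10 cycles, utilization 7/10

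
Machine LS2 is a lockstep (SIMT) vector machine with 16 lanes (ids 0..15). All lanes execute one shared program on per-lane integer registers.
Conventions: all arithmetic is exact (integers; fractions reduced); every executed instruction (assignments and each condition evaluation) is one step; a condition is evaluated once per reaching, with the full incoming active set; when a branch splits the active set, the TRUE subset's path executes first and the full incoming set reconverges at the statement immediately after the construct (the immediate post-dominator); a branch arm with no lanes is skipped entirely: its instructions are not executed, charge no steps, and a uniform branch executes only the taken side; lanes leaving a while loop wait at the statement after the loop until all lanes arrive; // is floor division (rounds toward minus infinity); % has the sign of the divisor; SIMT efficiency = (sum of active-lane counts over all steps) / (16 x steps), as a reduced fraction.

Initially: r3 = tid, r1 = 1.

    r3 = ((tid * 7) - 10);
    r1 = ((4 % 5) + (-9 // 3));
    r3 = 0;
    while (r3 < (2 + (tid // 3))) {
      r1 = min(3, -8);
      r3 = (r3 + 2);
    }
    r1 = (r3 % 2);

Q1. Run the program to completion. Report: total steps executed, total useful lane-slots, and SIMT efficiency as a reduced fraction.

Answer: 17 steps, 191 useful, 191/272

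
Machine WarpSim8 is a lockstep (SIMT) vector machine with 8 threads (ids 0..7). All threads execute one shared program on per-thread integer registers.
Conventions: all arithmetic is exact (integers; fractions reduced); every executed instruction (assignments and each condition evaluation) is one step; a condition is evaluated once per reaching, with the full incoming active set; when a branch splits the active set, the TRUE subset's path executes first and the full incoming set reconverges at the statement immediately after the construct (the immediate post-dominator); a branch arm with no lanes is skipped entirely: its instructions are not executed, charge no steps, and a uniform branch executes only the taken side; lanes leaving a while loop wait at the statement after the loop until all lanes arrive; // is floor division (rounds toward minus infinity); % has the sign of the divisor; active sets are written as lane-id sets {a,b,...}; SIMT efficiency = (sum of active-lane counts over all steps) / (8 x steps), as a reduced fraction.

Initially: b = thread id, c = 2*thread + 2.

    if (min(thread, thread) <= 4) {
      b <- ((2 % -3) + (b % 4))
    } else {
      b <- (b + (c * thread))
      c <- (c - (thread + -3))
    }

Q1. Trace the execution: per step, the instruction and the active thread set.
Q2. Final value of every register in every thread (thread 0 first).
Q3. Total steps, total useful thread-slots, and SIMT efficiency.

step 0: eval (min(thread, thread) <= 4) {0,1,2,3,4,5,6,7}
step 1: b <- ((2 % -3) + (b % 4))    {0,1,2,3,4}
step 2: b <- (b + (c * thread))      {5,6,7}
step 3: c <- (c - (thread + -3))     {5,6,7}

Answer: 4 steps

b: -1,0,1,2,-1,65,90,119
c: 2,4,6,8,10,10,11,12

steps = 4; useful = 19; efficiency = 19/32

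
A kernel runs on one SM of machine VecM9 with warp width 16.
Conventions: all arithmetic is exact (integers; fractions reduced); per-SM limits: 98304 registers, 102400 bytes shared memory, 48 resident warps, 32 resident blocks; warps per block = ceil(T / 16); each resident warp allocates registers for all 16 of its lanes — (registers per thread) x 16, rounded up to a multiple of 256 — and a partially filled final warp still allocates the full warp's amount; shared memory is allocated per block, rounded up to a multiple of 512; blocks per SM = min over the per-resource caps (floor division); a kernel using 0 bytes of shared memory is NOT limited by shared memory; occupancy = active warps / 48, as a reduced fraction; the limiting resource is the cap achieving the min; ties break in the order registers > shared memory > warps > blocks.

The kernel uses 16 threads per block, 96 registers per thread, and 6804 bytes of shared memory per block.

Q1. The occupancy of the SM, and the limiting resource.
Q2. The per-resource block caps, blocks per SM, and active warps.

Answer: occupancy 7/24, limited by shared memory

registers: 64 blocks
shared memory: 14 blocks
warps: 48 blocks
blocks: 32 blocks

Answer: 14 blocks, 14 active warps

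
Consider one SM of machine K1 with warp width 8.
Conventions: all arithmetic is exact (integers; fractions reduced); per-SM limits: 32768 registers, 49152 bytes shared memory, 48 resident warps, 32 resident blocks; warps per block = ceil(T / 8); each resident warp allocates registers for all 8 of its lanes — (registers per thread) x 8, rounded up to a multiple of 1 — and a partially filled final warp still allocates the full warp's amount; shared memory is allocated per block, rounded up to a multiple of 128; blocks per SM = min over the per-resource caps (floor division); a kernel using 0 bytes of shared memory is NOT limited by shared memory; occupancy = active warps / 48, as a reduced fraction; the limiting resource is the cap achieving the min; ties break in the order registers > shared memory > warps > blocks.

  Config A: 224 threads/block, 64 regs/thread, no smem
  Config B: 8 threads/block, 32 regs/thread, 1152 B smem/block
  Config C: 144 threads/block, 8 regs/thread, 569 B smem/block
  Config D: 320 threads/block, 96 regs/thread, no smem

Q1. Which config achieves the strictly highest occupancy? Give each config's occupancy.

occupancies: A 7/12, B 2/3, C 3/4, D 5/6

Answer: D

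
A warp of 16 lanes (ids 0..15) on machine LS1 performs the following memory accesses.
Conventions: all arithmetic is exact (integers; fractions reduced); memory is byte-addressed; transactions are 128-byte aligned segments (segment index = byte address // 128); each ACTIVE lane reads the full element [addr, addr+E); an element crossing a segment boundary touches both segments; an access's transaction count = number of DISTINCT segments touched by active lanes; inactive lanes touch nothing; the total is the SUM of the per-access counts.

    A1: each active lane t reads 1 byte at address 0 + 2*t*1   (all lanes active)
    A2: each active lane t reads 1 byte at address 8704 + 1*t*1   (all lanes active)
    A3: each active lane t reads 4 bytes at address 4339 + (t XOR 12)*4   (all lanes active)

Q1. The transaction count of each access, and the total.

A1: 1 transaction
A2: 1 transaction
A3: 2 transactions

Answer: 1,1,2; total 4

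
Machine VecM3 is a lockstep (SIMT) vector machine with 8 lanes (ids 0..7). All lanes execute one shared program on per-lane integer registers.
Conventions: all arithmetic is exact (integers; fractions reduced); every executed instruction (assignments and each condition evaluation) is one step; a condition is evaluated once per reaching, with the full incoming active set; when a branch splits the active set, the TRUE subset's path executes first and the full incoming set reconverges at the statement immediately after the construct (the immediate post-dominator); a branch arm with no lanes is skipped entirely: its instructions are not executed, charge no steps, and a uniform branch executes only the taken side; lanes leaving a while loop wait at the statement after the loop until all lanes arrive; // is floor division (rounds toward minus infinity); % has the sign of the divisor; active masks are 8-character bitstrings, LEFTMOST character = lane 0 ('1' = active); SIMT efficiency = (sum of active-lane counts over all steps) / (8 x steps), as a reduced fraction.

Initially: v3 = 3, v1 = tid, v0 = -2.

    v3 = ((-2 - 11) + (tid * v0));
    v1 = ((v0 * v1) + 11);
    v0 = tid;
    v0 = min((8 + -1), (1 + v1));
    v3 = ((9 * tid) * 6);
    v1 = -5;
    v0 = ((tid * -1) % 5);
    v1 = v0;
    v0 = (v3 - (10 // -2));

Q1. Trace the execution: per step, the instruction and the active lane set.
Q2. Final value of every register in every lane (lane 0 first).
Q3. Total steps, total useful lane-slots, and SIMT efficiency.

step 0: v3 <- ((-2 - 11) + (tid * v0)) 11111111
step 1: v1 <- ((v0 * v1) + 11)       11111111
step 2: v0 <- tid                    11111111
step 3: v0 <- min((8 + -1), (1 + v1)) 11111111
step 4: v3 <- ((9 * tid) * 6)        11111111
step 5: v1 <- -5                     11111111
step 6: v0 <- ((tid * -1) % 5)       11111111
step 7: v1 <- v0                     11111111
step 8: v0 <- (v3 - (10 // -2))      11111111

Answer: 9 steps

v3: 0,54,108,162,216,270,324,378
v1: 0,4,3,2,1,0,4,3
v0: 5,59,113,167,221,275,329,383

steps = 9; useful = 72; efficiency = 72/72 = 1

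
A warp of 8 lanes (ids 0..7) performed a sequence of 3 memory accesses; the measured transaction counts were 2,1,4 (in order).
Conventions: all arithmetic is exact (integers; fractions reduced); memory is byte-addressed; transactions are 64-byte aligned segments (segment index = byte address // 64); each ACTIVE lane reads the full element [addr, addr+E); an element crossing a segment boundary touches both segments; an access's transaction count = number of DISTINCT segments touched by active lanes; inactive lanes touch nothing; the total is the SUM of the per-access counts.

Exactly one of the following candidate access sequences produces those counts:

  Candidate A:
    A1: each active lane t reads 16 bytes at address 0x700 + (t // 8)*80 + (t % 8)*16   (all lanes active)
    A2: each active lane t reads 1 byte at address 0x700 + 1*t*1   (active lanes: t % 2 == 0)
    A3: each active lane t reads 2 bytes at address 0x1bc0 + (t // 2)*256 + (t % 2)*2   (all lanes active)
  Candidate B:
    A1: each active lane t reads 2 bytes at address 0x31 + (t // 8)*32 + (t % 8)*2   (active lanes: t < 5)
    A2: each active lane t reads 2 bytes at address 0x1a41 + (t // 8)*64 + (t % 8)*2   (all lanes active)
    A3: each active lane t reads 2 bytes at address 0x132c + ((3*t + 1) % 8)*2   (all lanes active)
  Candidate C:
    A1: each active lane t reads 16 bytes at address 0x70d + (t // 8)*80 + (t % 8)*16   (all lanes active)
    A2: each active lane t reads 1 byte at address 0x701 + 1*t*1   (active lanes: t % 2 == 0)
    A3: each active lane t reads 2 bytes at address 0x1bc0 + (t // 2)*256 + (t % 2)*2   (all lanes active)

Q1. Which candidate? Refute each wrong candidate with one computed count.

B: A1 gives 1 transaction, not 2
C: A1 gives 3 transactions, not 2
A: all counts match (2,1,4)

Answer: A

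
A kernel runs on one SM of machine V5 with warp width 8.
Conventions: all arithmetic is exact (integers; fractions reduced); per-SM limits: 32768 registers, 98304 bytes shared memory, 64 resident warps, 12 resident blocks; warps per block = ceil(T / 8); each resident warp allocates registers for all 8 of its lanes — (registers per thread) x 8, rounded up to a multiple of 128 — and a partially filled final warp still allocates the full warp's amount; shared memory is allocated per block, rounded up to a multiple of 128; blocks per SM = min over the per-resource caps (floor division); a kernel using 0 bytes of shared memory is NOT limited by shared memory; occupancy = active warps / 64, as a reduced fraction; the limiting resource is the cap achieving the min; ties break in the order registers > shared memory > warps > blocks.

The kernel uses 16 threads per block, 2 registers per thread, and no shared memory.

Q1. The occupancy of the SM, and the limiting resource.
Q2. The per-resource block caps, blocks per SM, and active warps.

Answer: occupancy 3/8, limited by blocks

registers: 128 blocks
shared memory: no limit (kernel uses none)
warps: 32 blocks
blocks: 12 blocks

Answer: 12 blocks, 24 active warps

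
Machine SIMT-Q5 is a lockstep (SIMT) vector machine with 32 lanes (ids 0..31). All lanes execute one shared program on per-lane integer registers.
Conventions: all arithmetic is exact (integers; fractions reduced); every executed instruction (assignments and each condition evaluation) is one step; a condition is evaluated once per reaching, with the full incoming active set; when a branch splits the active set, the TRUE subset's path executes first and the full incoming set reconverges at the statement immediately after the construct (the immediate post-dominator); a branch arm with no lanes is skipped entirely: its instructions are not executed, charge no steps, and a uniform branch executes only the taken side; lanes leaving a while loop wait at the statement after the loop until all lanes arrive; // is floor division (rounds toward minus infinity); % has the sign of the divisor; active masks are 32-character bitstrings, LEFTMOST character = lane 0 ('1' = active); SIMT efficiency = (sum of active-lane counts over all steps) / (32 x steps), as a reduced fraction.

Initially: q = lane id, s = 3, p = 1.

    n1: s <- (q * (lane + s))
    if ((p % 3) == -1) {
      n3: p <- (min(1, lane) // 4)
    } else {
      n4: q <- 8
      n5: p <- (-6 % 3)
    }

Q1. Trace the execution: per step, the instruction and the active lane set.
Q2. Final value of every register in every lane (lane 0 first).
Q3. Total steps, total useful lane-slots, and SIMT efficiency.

step 0: s <- (q * (lane + s))        11111111111111111111111111111111
step 1: eval ((p % 3) == -1)         11111111111111111111111111111111
step 2: q <- 8                       11111111111111111111111111111111
step 3: p <- (-6 % 3)                11111111111111111111111111111111

Answer: 4 steps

q: 8,8,8,8,8,8,8,8,8,8,8,8,8,8,8,8,8,8,8,8,8,8,8,8,8,8,8,8,8,8,8,8
s: 0,4,10,18,28,40,54,70,88,108,130,154,180,208,238,270,304,340,378,418,460,504,550,598,648,700,754,810,868,928,990,1054
p: 0,0,0,0,0,0,0,0,0,0,0,0,0,0,0,0,0,0,0,0,0,0,0,0,0,0,0,0,0,0,0,0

steps = 4; useful = 128; efficiency = 128/128 = 1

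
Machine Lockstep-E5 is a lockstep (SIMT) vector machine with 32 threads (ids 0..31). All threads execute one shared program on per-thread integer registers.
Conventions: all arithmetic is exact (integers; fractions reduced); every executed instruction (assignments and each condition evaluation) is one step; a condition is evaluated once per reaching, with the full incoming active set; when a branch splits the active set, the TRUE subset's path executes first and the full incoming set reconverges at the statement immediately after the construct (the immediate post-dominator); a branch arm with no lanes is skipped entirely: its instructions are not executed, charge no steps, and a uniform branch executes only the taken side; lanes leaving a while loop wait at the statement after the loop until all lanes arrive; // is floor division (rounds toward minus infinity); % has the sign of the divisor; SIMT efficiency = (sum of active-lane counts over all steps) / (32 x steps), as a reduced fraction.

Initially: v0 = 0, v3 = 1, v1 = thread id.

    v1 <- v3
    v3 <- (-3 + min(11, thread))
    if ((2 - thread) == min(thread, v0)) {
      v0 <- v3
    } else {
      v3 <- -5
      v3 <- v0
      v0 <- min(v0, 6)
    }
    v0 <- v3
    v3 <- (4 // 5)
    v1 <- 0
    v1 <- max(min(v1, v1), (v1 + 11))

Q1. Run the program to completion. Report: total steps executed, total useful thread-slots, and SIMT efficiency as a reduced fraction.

Answer: 11 steps, 318 useful, 159/176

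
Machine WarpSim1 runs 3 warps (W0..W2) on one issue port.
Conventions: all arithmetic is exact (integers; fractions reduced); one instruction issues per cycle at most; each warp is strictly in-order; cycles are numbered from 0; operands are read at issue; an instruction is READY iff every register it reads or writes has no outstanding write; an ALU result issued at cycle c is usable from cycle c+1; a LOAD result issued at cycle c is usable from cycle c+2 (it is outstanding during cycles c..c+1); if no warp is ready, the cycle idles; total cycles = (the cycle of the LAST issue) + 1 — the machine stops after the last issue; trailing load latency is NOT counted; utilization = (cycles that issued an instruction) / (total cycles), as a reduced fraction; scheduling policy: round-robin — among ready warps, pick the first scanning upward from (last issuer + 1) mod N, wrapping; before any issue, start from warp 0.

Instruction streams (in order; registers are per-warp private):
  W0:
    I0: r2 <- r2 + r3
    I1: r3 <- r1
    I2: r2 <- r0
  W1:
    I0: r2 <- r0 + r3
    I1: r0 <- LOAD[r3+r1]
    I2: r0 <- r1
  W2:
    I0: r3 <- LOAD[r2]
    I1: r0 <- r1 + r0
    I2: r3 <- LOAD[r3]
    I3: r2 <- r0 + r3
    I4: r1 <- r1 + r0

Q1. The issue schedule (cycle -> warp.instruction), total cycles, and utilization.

cycle 0: W0.I0
cycle 1: W1.I0
cycle 2: W2.I0
cycle 3: W0.I1
cycle 4: W1.I1
cycle 5: W2.I1
cycle 6: W0.I2
cycle 7: W1.I2
cycle 8: W2.I2
cycle 9: idle
cycle 10: W2.I3
cycle 11: W2.I4

Answer: 12 cycles, utilization 11/12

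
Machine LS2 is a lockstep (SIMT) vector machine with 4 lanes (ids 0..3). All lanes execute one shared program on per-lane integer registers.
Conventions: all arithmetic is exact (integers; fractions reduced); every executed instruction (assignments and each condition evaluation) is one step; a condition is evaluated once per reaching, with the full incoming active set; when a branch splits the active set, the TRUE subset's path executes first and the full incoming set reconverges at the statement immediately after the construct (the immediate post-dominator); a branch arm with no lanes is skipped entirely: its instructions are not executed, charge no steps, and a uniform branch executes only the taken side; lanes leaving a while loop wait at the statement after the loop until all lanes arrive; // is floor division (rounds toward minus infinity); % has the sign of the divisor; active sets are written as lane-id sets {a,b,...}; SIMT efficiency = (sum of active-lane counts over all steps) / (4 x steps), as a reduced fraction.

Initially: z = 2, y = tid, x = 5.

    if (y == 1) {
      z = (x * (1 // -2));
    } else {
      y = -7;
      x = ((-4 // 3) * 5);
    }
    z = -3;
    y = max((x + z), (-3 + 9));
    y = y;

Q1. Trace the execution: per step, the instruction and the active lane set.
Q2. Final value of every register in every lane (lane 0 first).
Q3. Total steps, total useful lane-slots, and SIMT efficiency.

step 0: eval (y == 1)                {0,1,2,3}
step 1: z <- (x * (1 // -2))         {1}
step 2: y <- -7                      {0,2,3}
step 3: x <- ((-4 // 3) * 5)         {0,2,3}
step 4: z <- -3                      {0,1,2,3}
step 5: y <- max((x + z), (-3 + 9))  {0,1,2,3}
step 6: y <- y                       {0,1,2,3}

Answer: 7 steps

z: -3,-3,-3,-3
y: 6,6,6,6
x: -10,5,-10,-10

steps = 7; useful = 23; efficiency = 23/28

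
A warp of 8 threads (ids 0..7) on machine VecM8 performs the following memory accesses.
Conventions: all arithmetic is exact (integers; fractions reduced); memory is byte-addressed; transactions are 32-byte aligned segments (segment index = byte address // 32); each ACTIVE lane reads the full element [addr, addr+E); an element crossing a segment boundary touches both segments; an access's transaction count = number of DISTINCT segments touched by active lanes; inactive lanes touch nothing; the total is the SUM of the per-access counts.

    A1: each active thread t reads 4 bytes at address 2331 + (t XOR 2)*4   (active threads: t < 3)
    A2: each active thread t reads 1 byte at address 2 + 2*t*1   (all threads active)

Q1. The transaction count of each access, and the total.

A1: 2 transactions
A2: 1 transaction

Answer: 2,1; total 3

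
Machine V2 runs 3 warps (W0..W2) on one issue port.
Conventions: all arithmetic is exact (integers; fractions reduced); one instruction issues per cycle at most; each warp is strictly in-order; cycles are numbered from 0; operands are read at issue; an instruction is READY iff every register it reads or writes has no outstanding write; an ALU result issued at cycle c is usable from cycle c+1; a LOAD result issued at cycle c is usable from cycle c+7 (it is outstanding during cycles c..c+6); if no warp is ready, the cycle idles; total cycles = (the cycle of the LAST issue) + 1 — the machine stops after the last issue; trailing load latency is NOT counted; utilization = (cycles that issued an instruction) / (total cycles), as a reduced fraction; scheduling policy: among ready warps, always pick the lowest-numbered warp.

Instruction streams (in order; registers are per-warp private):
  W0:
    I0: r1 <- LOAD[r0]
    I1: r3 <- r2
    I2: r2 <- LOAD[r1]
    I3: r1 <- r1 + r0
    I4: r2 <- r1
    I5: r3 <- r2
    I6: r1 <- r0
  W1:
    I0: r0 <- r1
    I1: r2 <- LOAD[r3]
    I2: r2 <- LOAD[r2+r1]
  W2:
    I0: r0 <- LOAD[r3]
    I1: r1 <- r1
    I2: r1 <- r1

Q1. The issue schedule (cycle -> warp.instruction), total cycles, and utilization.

cycle 0: W0.I0
cycle 1: W0.I1
cycle 2: W1.I0
cycle 3: W1.I1
cycle 4: W2.I0
cycle 5: W2.I1
cycle 6: W2.I2
cycle 7: W0.I2
cycle 8: W0.I3
cycle 9: idle
cycle 10: W1.I2
cycle 11: idle
cycle 12: idle
cycle 13: idle
cycle 14: W0.I4
cycle 15: W0.I5
cycle 16: W0.I6

Answer: 17 cycles, utilization 13/17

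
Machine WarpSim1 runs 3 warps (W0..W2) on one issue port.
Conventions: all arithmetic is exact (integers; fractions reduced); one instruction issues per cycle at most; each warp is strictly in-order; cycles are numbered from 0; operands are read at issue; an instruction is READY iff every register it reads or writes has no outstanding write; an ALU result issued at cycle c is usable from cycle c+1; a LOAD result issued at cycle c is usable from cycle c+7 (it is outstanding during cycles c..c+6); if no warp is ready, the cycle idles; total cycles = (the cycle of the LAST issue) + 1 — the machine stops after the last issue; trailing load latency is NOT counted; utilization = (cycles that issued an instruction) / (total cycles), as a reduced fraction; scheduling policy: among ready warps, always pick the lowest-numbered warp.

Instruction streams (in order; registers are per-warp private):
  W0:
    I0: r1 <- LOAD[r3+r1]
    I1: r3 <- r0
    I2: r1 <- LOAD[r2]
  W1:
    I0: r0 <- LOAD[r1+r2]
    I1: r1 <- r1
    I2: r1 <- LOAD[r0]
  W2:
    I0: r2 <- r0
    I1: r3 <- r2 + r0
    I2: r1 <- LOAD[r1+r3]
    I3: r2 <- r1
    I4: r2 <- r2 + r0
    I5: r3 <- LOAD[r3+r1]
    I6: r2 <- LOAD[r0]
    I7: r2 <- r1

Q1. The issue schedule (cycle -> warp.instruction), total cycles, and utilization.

cycle 0: W0.I0
cycle 1: W0.I1
cycle 2: W1.I0
cycle 3: W1.I1
cycle 4: W2.I0
cycle 5: W2.I1
cycle 6: W2.I2
cycle 7: W0.I2
cycle 8: idle
cycle 9: W1.I2
cycle 10: idle
cycle 11: idle
cycle 12: idle
cycle 13: W2.I3
cycle 14: W2.I4
cycle 15: W2.I5
cycle 16: W2.I6
cycle 17: idle
cycle 18: idle
cycle 19: idle
cycle 20: idle
cycle 21: idle
cycle 22: idle
cycle 23: W2.I7

Answer: 24 cycles, utilization 7/12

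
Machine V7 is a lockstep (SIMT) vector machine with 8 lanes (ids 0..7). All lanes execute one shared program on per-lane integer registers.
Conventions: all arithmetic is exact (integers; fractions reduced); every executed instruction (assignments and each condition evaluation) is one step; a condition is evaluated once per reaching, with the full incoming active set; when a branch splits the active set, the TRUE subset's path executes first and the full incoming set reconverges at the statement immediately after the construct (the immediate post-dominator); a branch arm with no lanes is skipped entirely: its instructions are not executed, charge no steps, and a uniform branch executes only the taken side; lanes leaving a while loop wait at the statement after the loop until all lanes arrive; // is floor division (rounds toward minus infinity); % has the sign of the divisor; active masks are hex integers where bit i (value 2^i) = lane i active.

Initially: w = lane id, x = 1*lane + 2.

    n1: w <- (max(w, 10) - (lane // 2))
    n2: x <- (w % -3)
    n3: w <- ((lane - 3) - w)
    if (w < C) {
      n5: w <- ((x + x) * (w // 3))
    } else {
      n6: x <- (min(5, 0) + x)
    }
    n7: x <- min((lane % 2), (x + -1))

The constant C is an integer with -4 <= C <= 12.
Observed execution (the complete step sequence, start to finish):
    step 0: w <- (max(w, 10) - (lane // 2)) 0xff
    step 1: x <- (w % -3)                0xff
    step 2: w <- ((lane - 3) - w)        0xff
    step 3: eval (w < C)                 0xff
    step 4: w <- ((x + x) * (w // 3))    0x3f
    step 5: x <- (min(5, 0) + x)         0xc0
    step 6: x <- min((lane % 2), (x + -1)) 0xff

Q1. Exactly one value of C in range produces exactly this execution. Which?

Answer: C = -4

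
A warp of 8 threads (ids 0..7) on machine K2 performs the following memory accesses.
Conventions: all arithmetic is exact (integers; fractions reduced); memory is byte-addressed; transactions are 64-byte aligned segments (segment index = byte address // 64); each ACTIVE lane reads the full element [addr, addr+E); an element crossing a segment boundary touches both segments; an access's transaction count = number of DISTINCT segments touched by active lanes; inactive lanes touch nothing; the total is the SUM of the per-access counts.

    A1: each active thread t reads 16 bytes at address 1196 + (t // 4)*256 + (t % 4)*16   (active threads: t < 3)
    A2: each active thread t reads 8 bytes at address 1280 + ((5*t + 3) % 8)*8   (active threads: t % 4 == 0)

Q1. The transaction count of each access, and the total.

A1: 2 transactions
A2: 1 transaction

Answer: 2,1; total 3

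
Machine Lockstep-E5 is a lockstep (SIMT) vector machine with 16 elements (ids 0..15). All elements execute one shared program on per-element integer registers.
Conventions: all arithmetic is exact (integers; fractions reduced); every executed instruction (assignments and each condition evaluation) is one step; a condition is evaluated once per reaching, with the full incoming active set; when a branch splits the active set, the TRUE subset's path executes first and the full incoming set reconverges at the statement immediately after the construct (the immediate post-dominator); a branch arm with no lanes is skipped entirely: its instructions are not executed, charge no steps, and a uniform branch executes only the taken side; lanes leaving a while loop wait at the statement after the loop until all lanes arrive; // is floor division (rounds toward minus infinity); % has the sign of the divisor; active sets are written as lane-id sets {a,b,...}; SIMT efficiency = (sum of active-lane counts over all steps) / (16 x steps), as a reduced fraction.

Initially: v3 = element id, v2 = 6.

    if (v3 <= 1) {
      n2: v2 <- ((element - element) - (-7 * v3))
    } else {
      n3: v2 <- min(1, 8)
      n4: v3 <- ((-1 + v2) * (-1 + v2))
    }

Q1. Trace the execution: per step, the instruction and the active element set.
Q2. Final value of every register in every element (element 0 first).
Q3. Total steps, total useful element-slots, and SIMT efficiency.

step 0: eval (v3 <= 1)               {0,1,2,3,4,5,6,7,8,9,10,11,12,13,14,15}
step 1: v2 <- ((element - element) - (-7 * v3)) {0,1}
step 2: v2 <- min(1, 8)              {2,3,4,5,6,7,8,9,10,11,12,13,14,15}
step 3: v3 <- ((-1 + v2) * (-1 + v2)) {2,3,4,5,6,7,8,9,10,11,12,13,14,15}

Answer: 4 steps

v3: 0,1,0,0,0,0,0,0,0,0,0,0,0,0,0,0
v2: 0,7,1,1,1,1,1,1,1,1,1,1,1,1,1,1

steps = 4; useful = 46; efficiency = 46/64 = 23/32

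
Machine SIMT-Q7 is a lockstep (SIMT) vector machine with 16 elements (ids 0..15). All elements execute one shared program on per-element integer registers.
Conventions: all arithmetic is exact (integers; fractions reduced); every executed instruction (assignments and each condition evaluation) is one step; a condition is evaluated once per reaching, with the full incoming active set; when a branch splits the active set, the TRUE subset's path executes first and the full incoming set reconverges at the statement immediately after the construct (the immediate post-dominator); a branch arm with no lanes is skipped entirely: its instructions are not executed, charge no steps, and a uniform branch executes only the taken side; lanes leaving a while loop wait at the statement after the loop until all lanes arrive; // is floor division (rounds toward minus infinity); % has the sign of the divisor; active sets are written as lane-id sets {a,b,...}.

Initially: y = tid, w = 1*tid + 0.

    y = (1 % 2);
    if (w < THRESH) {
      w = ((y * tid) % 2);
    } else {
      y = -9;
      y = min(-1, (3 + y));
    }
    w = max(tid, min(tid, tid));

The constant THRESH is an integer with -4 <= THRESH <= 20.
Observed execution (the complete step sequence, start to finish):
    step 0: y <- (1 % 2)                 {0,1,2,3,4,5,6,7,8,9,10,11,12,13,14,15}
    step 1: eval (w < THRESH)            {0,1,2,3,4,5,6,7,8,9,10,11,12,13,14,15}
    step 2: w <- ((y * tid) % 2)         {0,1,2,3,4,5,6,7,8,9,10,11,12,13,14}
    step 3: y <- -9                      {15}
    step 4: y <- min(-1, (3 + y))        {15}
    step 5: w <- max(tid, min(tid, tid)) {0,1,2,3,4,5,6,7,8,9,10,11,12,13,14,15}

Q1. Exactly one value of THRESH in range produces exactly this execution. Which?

Answer: THRESH = 15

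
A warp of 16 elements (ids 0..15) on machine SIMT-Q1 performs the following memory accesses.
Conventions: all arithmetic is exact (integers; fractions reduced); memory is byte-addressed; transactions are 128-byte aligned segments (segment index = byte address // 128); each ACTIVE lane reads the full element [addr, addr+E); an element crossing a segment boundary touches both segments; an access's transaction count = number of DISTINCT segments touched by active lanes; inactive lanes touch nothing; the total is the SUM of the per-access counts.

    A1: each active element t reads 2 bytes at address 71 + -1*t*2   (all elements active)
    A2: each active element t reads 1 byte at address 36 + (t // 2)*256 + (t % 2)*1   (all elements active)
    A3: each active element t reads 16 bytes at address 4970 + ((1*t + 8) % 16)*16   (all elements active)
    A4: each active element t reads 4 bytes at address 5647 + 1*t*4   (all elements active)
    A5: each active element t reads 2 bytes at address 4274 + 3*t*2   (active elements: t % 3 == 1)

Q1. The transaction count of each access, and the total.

A1: 1 transaction
A2: 8 transactions
A3: 3 transactions
A4: 1 transaction
A5: 2 transactions

Answer: 1,8,3,1,2; total 15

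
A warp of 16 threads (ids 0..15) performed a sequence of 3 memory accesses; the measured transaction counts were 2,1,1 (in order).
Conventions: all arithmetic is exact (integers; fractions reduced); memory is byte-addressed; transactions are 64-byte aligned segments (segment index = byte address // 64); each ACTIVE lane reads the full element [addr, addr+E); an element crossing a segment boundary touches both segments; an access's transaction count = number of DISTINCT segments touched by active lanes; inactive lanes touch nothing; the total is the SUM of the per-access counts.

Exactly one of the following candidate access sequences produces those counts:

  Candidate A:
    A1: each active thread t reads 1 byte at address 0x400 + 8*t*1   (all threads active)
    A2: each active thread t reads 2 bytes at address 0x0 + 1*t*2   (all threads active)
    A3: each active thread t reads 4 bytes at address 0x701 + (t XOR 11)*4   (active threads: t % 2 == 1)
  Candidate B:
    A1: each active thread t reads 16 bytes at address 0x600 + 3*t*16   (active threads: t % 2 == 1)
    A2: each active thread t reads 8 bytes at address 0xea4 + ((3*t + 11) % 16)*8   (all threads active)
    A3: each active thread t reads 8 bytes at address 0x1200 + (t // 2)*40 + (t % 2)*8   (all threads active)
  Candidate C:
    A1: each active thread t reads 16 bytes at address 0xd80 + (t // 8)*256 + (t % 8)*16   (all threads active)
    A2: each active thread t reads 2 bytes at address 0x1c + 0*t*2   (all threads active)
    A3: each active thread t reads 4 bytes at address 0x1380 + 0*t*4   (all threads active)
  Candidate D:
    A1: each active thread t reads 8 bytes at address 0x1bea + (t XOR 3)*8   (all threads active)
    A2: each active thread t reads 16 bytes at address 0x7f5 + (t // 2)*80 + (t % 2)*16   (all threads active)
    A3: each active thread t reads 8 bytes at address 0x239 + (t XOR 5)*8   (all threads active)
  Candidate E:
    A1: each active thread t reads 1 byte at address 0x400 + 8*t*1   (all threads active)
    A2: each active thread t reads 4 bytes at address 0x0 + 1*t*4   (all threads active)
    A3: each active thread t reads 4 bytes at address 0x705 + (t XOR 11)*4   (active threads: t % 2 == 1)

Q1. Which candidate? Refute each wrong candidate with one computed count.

B: A1 gives 8 transactions, not 2
C: A1 gives 4 transactions, not 2
D: A1 gives 3 transactions, not 2
E: A3 gives 2 transactions, not 1
A: all counts match (2,1,1)

Answer: A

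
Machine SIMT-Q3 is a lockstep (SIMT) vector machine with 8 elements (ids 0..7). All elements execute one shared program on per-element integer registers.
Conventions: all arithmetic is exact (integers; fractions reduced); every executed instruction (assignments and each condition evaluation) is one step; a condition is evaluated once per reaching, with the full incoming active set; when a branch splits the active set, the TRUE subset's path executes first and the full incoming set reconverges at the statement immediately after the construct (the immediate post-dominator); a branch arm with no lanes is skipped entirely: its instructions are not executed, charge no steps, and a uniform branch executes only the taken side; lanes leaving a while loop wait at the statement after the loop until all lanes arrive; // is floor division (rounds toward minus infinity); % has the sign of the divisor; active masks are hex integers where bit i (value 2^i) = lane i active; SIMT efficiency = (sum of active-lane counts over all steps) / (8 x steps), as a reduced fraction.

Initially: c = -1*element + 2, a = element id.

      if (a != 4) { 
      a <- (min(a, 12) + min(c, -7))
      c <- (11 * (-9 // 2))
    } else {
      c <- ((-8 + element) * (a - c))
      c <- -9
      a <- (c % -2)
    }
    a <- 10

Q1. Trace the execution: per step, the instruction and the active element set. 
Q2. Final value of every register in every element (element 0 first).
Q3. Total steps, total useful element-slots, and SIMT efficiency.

step 0: eval (a != 4)                0xff
step 1: a <- (min(a, 12) + min(c, -7)) 0xef
step 2: c <- (11 * (-9 // 2))        0xef
step 3: c <- ((-8 + element) * (a - c)) 0x10
step 4: c <- -9                      0x10
step 5: a <- (c % -2)                0x10
step 6: a <- 10                      0xff

Answer: 7 steps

c: -55,-55,-55,-55,-9,-55,-55,-55
a: 10,10,10,10,10,10,10,10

steps = 7; useful = 33; efficiency = 33/56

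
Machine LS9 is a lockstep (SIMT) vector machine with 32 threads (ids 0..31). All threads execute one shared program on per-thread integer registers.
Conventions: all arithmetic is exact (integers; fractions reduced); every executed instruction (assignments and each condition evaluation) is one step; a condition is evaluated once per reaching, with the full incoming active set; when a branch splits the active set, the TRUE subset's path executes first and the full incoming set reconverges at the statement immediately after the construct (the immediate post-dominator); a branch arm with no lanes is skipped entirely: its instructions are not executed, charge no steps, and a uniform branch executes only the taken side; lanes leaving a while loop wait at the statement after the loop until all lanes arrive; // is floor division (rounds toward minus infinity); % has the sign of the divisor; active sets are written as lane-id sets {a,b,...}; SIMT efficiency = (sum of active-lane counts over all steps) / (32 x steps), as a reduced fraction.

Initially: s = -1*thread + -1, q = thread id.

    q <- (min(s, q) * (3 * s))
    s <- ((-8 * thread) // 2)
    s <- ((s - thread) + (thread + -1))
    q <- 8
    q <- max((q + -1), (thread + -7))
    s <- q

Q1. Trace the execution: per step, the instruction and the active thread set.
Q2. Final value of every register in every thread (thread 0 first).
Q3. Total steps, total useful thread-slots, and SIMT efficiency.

step 0: q <- (min(s, q) * (3 * s))   {0,1,2,3,4,5,6,7,8,9,10,11,12,13,14,15,16,17,18,19,20,21,22,23,24,25,26,27,28,29,30,31}
step 1: s <- ((-8 * thread) // 2)    {0,1,2,3,4,5,6,7,8,9,10,11,12,13,14,15,16,17,18,19,20,21,22,23,24,25,26,27,28,29,30,31}
step 2: s <- ((s - thread) + (thread + -1)) {0,1,2,3,4,5,6,7,8,9,10,11,12,13,14,15,16,17,18,19,20,21,22,23,24,25,26,27,28,29,30,31}
step 3: q <- 8                       {0,1,2,3,4,5,6,7,8,9,10,11,12,13,14,15,16,17,18,19,20,21,22,23,24,25,26,27,28,29,30,31}
step 4: q <- max((q + -1), (thread + -7)) {0,1,2,3,4,5,6,7,8,9,10,11,12,13,14,15,16,17,18,19,20,21,22,23,24,25,26,27,28,29,30,31}
step 5: s <- q                       {0,1,2,3,4,5,6,7,8,9,10,11,12,13,14,15,16,17,18,19,20,21,22,23,24,25,26,27,28,29,30,31}

Answer: 6 steps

s: 7,7,7,7,7,7,7,7,7,7,7,7,7,7,7,8,9,10,11,12,13,14,15,16,17,18,19,20,21,22,23,24
q: 7,7,7,7,7,7,7,7,7,7,7,7,7,7,7,8,9,10,11,12,13,14,15,16,17,18,19,20,21,22,23,24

steps = 6; useful = 192; efficiency = 192/192 = 1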